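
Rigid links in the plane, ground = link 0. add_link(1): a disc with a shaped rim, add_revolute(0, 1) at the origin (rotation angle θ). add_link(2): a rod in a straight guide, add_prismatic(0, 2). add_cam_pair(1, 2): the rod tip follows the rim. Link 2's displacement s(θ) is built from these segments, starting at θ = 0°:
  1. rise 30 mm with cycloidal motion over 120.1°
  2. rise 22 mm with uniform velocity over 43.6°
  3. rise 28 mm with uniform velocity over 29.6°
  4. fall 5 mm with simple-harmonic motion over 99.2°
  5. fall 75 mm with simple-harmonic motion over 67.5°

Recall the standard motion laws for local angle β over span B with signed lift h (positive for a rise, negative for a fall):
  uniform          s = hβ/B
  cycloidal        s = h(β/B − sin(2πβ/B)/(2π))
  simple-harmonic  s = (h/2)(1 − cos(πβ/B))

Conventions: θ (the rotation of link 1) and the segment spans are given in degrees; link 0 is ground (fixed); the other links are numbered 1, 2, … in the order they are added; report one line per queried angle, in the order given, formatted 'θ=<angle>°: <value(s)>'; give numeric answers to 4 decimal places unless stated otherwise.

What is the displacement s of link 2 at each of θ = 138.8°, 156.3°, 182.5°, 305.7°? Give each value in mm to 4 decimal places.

segment 1 (0° to 120.1°, cycloidal, h = 30) is passed completely: s = 0.0000 + (30) = 30.0000
θ = 138.8° falls in segment 2 (120.1° to 163.7°, uniform, h = 22): β = 138.8 − 120.1 = 18.7°, B = 43.6°; Δs = 22·18.7/43.6 = 9.4358; s = 30.0000 + 9.4358 = 39.4358
θ = 156.3° falls in segment 2 (120.1° to 163.7°, uniform, h = 22): β = 156.3 − 120.1 = 36.2°, B = 43.6°; Δs = 22·36.2/43.6 = 18.2661; s = 30.0000 + 18.2661 = 48.2661
segment 2 (120.1° to 163.7°, uniform, h = 22) is passed completely: s = 30.0000 + (22) = 52.0000
θ = 182.5° falls in segment 3 (163.7° to 193.3°, uniform, h = 28): β = 182.5 − 163.7 = 18.8°, B = 29.6°; Δs = 28·18.8/29.6 = 17.7838; s = 52.0000 + 17.7838 = 69.7838
segment 3 (163.7° to 193.3°, uniform, h = 28) is passed completely: s = 52.0000 + (28) = 80.0000
segment 4 (193.3° to 292.5°, simple-harmonic, h = -5) is passed completely: s = 80.0000 + (-5) = 75.0000
θ = 305.7° falls in segment 5 (292.5° to 360°, simple-harmonic, h = -75): β = 305.7 − 292.5 = 13.2°, B = 67.5°; Δs = -75/2·(1 − cos(π·0.1956)) = -6.8571; s = 75.0000 − 6.8571 = 68.1429

θ=138.8°: 39.4358
θ=156.3°: 48.2661
θ=182.5°: 69.7838
θ=305.7°: 68.1429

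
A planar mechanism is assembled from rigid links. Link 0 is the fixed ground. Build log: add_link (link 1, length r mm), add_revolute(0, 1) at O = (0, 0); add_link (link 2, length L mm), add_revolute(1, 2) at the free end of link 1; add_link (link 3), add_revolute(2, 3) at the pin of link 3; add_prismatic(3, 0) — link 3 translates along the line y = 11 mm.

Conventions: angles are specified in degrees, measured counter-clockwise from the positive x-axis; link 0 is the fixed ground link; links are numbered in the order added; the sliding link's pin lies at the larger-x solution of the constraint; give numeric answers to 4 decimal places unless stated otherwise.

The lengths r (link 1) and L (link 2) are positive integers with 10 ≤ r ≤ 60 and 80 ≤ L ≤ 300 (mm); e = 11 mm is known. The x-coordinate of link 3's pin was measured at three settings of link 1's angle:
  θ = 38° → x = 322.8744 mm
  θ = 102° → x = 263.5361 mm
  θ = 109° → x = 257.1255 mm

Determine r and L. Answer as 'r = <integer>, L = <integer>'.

constraint per measurement: (x − r cos θ)² + (r sin θ − e)² = L²
subtracting the θ₁ and θ₂ equations cancels the r² and L² terms:
r = (x₁² − x₂²) / (2[(x₁cos θ₁ + e sin θ₁) − (x₂cos θ₂ + e sin θ₂)]) = 57.0000 → r = 57
L² = (x₁ − r cos θ₁)² + (r sin θ₁ − e)² = 77840.9898 → L = 279.0000 → L = 279
check at θ₃=109°: x = 257.1255 (printed 257.1255) ✓

r = 57, L = 279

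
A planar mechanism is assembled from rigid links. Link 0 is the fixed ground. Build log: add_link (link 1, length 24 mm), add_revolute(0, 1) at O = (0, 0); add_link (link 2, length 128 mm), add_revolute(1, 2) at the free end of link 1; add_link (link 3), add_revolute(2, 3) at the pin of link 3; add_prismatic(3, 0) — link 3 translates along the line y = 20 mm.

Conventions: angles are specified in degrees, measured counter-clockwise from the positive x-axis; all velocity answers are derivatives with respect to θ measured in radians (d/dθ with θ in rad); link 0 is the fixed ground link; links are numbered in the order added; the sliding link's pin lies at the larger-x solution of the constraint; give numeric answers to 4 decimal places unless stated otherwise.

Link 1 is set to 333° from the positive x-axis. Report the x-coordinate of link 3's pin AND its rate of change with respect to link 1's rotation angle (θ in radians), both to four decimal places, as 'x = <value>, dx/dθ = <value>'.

geometry: r = 24 mm, L = 128 mm, e = 20 mm
crank pin P = (r cos θ, r sin θ) = (21.384157, -10.895772)
h = r sin θ − e = -10.895772 − 20 = -30.895772
x = r cos θ + √(L² − h²) = 21.384157 + 124.215342 = 145.599499
dx/dθ = −r sin θ − h·r cos θ/√(L² − h²) (θ in radians; h = -30.895772) = 16.214600

x = 145.5995, dx/dθ = 16.2146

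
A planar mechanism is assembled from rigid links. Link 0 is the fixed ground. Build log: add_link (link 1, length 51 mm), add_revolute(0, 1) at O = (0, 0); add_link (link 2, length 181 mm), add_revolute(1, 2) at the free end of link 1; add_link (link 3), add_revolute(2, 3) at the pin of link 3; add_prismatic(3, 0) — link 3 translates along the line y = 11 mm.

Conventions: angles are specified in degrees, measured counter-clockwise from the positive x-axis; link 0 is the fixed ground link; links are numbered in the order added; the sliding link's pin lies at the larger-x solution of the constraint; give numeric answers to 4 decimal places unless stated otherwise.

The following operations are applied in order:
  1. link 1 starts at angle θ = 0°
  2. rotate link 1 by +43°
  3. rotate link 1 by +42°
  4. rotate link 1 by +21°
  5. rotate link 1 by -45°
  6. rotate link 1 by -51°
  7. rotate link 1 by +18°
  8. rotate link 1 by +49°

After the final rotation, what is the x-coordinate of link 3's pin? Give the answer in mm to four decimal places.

geometry: r = 51 mm, L = 181 mm, e = 11 mm; θ starts at 0°
rotate link 1 by +43°: θ ← 0° +43° = 43°
rotate link 1 by +42°: θ ← 43° +42° = 85°
rotate link 1 by +21°: θ ← 85° +21° = 106°
rotate link 1 by -45°: θ ← 106° -45° = 61°
rotate link 1 by -51°: θ ← 61° -51° = 10°
rotate link 1 by +18°: θ ← 10° +18° = 28°
rotate link 1 by +49°: θ ← 28° +49° = 77°
crank pin P = (r cos θ, r sin θ) = (11.472504, 49.692873)
h = r sin θ − e = 49.692873 − 11 = 38.692873
x = r cos θ + √(L² − h²) = 11.472504 + 176.815897 = 188.288401

188.2884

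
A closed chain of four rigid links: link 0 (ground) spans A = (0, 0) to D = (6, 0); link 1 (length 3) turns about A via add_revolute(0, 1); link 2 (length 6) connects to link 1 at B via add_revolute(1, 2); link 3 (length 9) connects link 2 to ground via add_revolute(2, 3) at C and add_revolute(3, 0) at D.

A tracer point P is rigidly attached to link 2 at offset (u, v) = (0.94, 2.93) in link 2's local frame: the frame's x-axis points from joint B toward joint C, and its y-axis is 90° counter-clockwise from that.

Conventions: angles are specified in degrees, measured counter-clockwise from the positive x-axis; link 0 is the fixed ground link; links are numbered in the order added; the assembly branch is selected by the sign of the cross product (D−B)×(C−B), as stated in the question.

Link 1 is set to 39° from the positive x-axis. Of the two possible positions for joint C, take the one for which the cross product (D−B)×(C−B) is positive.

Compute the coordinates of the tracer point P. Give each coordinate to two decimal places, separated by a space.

A=(0,0), D=(6.00,0)
B = A + 3.00·(cos39°, sin39°) = (2.3314, 1.8880)
|BD| = 4.1259
circle(B,6.00) ∩ circle(D,9.00): a=-3.3905, h=4.9502
  candidates: C₊=(1.5819,7.8410) cross=20.424; C₋=(-2.9484,-0.9621) cross=-20.424
  branch + wants cross > 0 → take C=(1.5819,7.8410) (cross=20.424)
ex = (C−B)/|BC| = (-0.1249,0.9922); ey = (-0.9922,-0.1249)
P = B + 0.94·ex + 2.93·ey = (-0.6930,2.4546)

-0.69 2.45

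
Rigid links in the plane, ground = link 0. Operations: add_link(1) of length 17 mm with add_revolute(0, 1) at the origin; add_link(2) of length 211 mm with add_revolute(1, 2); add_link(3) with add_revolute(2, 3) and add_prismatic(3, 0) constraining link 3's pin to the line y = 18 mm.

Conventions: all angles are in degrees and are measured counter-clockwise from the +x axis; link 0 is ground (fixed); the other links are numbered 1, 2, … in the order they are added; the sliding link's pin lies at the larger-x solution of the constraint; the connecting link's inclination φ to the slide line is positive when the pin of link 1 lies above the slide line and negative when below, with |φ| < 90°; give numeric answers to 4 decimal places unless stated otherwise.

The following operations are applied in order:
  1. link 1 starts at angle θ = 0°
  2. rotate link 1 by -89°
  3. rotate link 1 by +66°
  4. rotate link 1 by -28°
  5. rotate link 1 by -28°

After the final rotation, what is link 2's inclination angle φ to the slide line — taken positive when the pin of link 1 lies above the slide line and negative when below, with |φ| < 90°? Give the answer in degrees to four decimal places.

geometry: r = 17 mm, L = 211 mm, e = 18 mm; θ starts at 0°
rotate link 1 by -89°: θ ← 0° -89° = -89°
rotate link 1 by +66°: θ ← -89° +66° = -23°
rotate link 1 by -28°: θ ← -23° -28° = -51°
rotate link 1 by -28°: θ ← -51° -28° = -79°
h = r sin θ − e = -16.687662 − 18 = -34.687662
sin φ = h / L = -34.687662 / 211 = -0.16439650
φ = arcsin(-0.16439650) = -9.462178°

-9.4622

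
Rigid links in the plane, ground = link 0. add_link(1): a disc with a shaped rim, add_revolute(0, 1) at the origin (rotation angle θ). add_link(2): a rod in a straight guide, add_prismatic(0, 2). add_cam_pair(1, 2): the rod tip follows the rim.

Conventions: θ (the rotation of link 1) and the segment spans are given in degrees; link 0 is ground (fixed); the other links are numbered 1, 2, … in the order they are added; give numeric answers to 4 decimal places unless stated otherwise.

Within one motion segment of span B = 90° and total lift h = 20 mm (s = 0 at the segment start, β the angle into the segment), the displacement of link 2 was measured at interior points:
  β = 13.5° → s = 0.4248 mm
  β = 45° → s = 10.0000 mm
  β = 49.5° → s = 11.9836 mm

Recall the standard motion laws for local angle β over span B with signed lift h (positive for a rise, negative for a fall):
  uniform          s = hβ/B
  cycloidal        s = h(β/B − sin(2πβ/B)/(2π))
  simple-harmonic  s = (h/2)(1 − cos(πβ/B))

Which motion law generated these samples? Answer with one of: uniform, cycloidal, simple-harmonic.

candidates at β/B = r: uniform s = h·r (linear in β); cycloidal s = h·(r − sin(2πr)/(2π)); simple-harmonic s = (h/2)(1 − cos(πr))
β=13.5°: printed 0.4248 | uniform 3.0000, cycloidal 0.4248, simple-harmonic 1.0899
β=45°: printed 10.0000 | uniform 10.0000, cycloidal 10.0000, simple-harmonic 10.0000
β=49.5°: printed 11.9836 | uniform 11.0000, cycloidal 11.9836, simple-harmonic 11.5643
only one law matches every sample → cycloidal

cycloidal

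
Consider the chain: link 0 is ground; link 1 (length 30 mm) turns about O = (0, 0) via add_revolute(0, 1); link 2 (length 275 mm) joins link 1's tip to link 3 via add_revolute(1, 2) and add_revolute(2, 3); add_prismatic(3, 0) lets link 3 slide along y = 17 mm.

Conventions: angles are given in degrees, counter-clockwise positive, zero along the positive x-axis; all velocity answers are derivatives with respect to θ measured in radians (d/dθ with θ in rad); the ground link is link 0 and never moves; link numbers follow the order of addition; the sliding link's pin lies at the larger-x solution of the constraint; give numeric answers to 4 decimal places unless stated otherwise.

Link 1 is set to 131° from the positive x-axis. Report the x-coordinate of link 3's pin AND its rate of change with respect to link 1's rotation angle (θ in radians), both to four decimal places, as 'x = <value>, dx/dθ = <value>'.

geometry: r = 30 mm, L = 275 mm, e = 17 mm
crank pin P = (r cos θ, r sin θ) = (-19.681771, 22.641287)
h = r sin θ − e = 22.641287 − 17 = 5.641287
x = r cos θ + √(L² − h²) = -19.681771 + 274.942132 = 255.260361
dx/dθ = −r sin θ − h·r cos θ/√(L² − h²) (θ in radians; h = 5.641287) = -22.237455

x = 255.2604, dx/dθ = -22.2375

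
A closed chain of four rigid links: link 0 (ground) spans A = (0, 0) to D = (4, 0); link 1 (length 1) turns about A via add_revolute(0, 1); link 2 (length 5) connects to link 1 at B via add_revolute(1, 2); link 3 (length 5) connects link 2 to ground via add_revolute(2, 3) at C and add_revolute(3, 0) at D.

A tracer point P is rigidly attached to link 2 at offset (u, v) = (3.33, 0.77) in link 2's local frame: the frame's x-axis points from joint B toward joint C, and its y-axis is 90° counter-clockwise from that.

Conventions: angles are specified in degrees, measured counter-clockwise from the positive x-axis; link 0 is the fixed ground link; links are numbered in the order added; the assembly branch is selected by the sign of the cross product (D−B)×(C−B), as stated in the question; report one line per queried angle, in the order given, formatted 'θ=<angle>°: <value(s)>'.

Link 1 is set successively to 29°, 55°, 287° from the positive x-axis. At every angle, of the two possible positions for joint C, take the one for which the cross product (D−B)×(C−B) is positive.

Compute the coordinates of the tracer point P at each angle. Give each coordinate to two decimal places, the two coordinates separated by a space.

A=(0,0), D=(4.00,0)
θ=29°: B = A + 1.00·(cos29°, sin29°) = (0.8746, 0.4848)
θ=29°: |BD| = 3.1628
θ=29°: circle(B,5.00) ∩ circle(D,5.00): a=1.5814, h=4.7433
θ=29°:   candidates: C₊=(3.1644,4.9297) cross=15.002; C₋=(1.7102,-4.4449) cross=-15.002
θ=29°:   branch + wants cross > 0 → take C=(3.1644,4.9297) (cross=15.002)
θ=29°: ex = (C−B)/|BC| = (0.4580,0.8890); ey = (-0.8890,0.4580)
θ=29°: P = B + 3.33·ex + 0.77·ey = (1.7151,3.7977)
θ=55°: B = A + 1.00·(cos55°, sin55°) = (0.5736, 0.8192)
θ=55°: |BD| = 3.5230
θ=55°: circle(B,5.00) ∩ circle(D,5.00): a=1.7615, h=4.6794
θ=55°:   candidates: C₊=(3.3748,4.9608) cross=16.486; C₋=(1.1987,-4.1416) cross=-16.486
θ=55°:   branch + wants cross > 0 → take C=(3.3748,4.9608) (cross=16.486)
θ=55°: ex = (C−B)/|BC| = (0.5603,0.8283); ey = (-0.8283,0.5603)
θ=55°: P = B + 3.33·ex + 0.77·ey = (1.8014,4.0089)
θ=287°: B = A + 1.00·(cos287°, sin287°) = (0.2924, -0.9563)
θ=287°: |BD| = 3.8290
θ=287°: circle(B,5.00) ∩ circle(D,5.00): a=1.9145, h=4.6190
θ=287°:   candidates: C₊=(0.9926,3.9944) cross=17.686; C₋=(3.2998,-4.9507) cross=-17.686
θ=287°:   branch + wants cross > 0 → take C=(0.9926,3.9944) (cross=17.686)
θ=287°: ex = (C−B)/|BC| = (0.1400,0.9901); ey = (-0.9901,0.1400)
θ=287°: P = B + 3.33·ex + 0.77·ey = (-0.0037,2.4487)

θ=29°: 1.72 3.80
θ=55°: 1.80 4.01
θ=287°: -0.00 2.45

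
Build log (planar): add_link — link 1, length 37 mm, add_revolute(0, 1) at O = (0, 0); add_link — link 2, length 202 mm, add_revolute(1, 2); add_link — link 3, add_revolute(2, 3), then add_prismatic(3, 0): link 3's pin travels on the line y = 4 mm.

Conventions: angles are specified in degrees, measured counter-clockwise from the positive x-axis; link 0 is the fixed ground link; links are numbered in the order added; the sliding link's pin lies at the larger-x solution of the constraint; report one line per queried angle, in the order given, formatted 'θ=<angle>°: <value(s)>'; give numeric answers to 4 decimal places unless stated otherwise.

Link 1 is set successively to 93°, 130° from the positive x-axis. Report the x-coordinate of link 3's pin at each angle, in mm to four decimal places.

geometry: r = 37 mm, L = 202 mm, e = 4 mm
θ=93°: crank pin P = (r cos θ, r sin θ) = (-1.936430, 36.949293)
θ=93°: h = r sin θ − e = 36.949293 − 4 = 32.949293
θ=93°: x = r cos θ + √(L² − h²) = -1.936430 + 199.294616 = 197.358186
θ=130°: crank pin P = (r cos θ, r sin θ) = (-23.783142, 28.343644)
θ=130°: h = r sin θ − e = 28.343644 − 4 = 24.343644
θ=130°: x = r cos θ + √(L² − h²) = -23.783142 + 200.527771 = 176.744630

θ=93°: 197.3582
θ=130°: 176.7446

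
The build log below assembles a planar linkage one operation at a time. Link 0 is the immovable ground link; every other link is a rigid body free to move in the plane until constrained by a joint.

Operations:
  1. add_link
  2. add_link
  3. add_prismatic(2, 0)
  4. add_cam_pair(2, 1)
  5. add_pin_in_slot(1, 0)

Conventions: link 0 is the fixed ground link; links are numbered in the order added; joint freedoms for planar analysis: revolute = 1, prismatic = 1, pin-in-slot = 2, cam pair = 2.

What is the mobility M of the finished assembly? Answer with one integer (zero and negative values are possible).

ground; <1,0,0>
#1 <2,0,0>
#2 <3,0,0>
P:2↔0 J1 <3,1,0>
C:2↔1 J2 <3,1,1>
PS:1↔0 J2 <3,1,2>
3×2 − 2×1 − 1×2 = 2

M = 2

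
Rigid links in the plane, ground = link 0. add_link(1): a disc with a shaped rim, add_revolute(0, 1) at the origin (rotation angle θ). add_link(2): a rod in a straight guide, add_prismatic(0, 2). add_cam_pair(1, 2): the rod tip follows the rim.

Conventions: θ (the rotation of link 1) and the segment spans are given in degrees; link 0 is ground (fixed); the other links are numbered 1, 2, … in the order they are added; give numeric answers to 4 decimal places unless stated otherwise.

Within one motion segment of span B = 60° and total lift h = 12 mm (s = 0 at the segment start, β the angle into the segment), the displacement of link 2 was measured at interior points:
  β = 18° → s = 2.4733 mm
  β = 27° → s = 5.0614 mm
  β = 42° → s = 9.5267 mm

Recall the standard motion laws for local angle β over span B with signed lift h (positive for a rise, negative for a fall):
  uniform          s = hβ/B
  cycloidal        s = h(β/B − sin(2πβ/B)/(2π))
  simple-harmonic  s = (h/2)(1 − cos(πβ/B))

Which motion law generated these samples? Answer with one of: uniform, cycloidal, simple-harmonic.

candidates at β/B = r: uniform s = h·r (linear in β); cycloidal s = h·(r − sin(2πr)/(2π)); simple-harmonic s = (h/2)(1 − cos(πr))
β=18°: printed 2.4733 | uniform 3.6000, cycloidal 1.7836, simple-harmonic 2.4733
β=27°: printed 5.0614 | uniform 5.4000, cycloidal 4.8098, simple-harmonic 5.0614
β=42°: printed 9.5267 | uniform 8.4000, cycloidal 10.2164, simple-harmonic 9.5267
only one law matches every sample → simple-harmonic

simple-harmonic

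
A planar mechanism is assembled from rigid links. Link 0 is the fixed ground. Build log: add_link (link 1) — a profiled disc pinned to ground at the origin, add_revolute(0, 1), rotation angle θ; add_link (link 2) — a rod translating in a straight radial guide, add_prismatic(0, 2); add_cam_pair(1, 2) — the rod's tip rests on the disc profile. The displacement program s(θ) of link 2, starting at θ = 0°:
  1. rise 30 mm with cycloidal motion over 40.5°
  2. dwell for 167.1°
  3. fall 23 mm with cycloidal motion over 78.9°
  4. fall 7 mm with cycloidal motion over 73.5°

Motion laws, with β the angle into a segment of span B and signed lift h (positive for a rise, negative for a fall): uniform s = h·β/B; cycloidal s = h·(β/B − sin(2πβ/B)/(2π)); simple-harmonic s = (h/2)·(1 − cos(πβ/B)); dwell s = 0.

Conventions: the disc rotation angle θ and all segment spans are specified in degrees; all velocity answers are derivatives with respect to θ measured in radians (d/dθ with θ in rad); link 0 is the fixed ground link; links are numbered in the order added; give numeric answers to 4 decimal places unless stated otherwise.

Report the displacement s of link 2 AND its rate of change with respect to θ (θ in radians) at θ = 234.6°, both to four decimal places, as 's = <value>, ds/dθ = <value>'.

seg 1 [0°–40.5°] cycloidal, h=30: full span → s += 30 → s = 30.0000
seg 2 [40.5°–207.6°] dwell: s stays 30.0000
seg 3 [207.6°–286.5°] cycloidal, h=-23: θ=234.6° here. β=27, B=78.9. -23·(0.3422 − sin(2π·0.3422)/(2π)) = -4.8075 → s = 25.1925
velocity in seg [207.6°–286.5°] (cycloidal), θ in radians: β = 27° = 0.4712 rad, B = 78.9° = 1.3771 rad; ds/dθ = (h/B)(1 − cos(2πβ/B)) = ((-23)/1.3771)(1 − cos(2π·0.3422)) = -25.846214 mm/rad

s = 25.1925, ds/dθ = -25.8462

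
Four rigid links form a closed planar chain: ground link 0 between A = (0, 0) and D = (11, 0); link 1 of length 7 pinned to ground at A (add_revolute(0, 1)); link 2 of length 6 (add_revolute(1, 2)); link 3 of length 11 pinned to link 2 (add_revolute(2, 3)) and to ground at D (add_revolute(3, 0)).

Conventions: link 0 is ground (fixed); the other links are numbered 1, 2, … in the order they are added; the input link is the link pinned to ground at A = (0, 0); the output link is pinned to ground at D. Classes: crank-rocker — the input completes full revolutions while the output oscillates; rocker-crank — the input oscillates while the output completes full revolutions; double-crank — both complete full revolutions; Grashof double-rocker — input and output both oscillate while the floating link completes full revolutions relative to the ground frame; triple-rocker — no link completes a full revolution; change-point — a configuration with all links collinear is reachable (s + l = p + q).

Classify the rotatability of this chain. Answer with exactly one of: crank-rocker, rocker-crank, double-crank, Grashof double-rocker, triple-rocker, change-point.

lengths: ground=11, input=7, coupler=6, output=11
sorted: s=6 (shortest), l=11 (longest), p+q=18
s + l = 17 vs p + q = 18
s + l < p + q (Grashof) with shortest = coupler link → Grashof double-rocker

Grashof double-rocker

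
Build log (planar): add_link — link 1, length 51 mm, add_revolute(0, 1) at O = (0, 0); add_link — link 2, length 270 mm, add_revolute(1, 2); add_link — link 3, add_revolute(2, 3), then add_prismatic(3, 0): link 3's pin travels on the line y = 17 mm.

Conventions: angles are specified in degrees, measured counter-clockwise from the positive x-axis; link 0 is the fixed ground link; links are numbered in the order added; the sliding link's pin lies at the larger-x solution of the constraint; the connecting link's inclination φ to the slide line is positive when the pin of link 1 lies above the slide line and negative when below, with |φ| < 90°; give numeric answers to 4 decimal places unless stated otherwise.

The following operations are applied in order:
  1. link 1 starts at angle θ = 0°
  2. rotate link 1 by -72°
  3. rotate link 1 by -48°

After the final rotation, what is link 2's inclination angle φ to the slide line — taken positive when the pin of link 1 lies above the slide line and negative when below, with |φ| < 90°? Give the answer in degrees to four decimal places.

geometry: r = 51 mm, L = 270 mm, e = 17 mm; θ starts at 0°
rotate link 1 by -72°: θ ← 0° -72° = -72°
rotate link 1 by -48°: θ ← -72° -48° = -120°
h = r sin θ − e = -44.167296 − 17 = -61.167296
sin φ = h / L = -61.167296 / 270 = -0.22654554
φ = arcsin(-0.22654554) = -13.093778°

-13.0938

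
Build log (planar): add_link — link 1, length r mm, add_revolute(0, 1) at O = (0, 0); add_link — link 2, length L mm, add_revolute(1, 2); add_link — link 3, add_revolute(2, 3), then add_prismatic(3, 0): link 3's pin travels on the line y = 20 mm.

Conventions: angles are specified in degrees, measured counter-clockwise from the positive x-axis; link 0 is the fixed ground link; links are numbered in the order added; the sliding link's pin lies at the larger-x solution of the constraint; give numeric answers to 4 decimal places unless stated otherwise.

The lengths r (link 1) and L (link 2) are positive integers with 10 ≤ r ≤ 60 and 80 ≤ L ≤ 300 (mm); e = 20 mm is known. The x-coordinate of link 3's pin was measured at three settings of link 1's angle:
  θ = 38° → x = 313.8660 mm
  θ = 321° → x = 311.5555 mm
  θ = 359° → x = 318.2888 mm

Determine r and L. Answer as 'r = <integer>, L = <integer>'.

constraint per measurement: (x − r cos θ)² + (r sin θ − e)² = L²
subtracting the θ₁ and θ₂ equations cancels the r² and L² terms:
r = (x₁² − x₂²) / (2[(x₁cos θ₁ + e sin θ₁) − (x₂cos θ₂ + e sin θ₂)]) = 23.9997 → r = 24
L² = (x₁ − r cos θ₁)² + (r sin θ₁ − e)² = 87025.0013 → L = 295.0000 → L = 295
check at θ₃=359°: x = 318.2888 (printed 318.2888) ✓

r = 24, L = 295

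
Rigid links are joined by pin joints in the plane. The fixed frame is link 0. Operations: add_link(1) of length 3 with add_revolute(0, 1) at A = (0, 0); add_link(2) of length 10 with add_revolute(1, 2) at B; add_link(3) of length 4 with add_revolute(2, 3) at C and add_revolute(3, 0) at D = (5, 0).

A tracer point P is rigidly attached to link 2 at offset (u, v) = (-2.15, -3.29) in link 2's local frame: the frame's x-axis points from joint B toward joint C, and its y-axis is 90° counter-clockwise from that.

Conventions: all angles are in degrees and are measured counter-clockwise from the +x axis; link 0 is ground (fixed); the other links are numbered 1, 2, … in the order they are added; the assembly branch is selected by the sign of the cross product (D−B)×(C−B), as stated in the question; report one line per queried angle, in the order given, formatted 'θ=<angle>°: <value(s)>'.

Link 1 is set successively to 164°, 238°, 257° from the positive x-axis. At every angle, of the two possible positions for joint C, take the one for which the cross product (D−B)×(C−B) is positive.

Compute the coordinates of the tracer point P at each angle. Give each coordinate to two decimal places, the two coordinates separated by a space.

A=(0,0), D=(5.00,0)
θ=164°: B = A + 3.00·(cos164°, sin164°) = (-2.8838, 0.8269)
θ=164°: |BD| = 7.9270
θ=164°: circle(B,10.00) ∩ circle(D,4.00): a=9.2618, h=3.7707
θ=164°:   candidates: C₊=(6.7209,3.6109) cross=29.891; C₋=(5.9342,-3.8894) cross=-29.891
θ=164°:   branch + wants cross > 0 → take C=(6.7209,3.6109) (cross=29.891)
θ=164°: ex = (C−B)/|BC| = (0.9605,0.2784); ey = (-0.2784,0.9605)
θ=164°: P = B + -2.15·ex + -3.29·ey = (-4.0329,-2.9316)
θ=238°: B = A + 3.00·(cos238°, sin238°) = (-1.5898, -2.5441)
θ=238°: |BD| = 7.0638
θ=238°: circle(B,10.00) ∩ circle(D,4.00): a=9.4777, h=3.1895
θ=238°:   candidates: C₊=(6.1031,3.8449) cross=22.530; C₋=(8.4006,-2.1061) cross=-22.530
θ=238°:   branch + wants cross > 0 → take C=(6.1031,3.8449) (cross=22.530)
θ=238°: ex = (C−B)/|BC| = (0.7693,0.6389); ey = (-0.6389,0.7693)
θ=238°: P = B + -2.15·ex + -3.29·ey = (-1.1417,-6.4487)
θ=257°: B = A + 3.00·(cos257°, sin257°) = (-0.6749, -2.9231)
θ=257°: |BD| = 6.3835
θ=257°: circle(B,10.00) ∩ circle(D,4.00): a=9.7712, h=2.1267
θ=257°:   candidates: C₊=(7.0378,3.4420) cross=13.576; C₋=(8.9856,-0.3393) cross=-13.576
θ=257°:   branch + wants cross > 0 → take C=(7.0378,3.4420) (cross=13.576)
θ=257°: ex = (C−B)/|BC| = (0.7713,0.6365); ey = (-0.6365,0.7713)
θ=257°: P = B + -2.15·ex + -3.29·ey = (-0.2390,-6.8291)

θ=164°: -4.03 -2.93
θ=238°: -1.14 -6.45
θ=257°: -0.24 -6.83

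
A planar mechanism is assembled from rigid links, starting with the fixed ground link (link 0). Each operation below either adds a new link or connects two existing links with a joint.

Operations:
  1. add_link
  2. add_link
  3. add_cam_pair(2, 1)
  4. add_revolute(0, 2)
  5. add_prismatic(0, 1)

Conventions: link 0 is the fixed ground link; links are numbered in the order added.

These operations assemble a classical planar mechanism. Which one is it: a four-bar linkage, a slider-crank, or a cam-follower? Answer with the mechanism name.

links: 3 (incl. ground); joints: 1 revolute, 1 prismatic, 1 higher (cam) pair, forming one closed loop
3 links, revolute + prismatic + higher pair in one loop → cam-follower

cam-follower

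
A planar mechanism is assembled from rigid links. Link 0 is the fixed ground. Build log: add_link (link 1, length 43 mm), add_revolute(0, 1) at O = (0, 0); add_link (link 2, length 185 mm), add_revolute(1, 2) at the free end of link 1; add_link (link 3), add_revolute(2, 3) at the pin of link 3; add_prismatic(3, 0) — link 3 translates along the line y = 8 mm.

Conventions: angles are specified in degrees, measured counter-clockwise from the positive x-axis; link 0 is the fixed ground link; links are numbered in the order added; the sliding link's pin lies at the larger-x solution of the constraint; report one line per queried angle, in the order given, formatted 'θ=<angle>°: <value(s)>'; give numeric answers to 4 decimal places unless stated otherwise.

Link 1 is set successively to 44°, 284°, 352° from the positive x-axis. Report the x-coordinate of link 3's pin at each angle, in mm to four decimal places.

geometry: r = 43 mm, L = 185 mm, e = 8 mm
θ=44°: crank pin P = (r cos θ, r sin θ) = (30.931611, 29.870310)
θ=44°: h = r sin θ − e = 29.870310 − 8 = 21.870310
θ=44°: x = r cos θ + √(L² − h²) = 30.931611 + 183.702721 = 214.634332
θ=284°: crank pin P = (r cos θ, r sin θ) = (10.402642, -41.722716)
θ=284°: h = r sin θ − e = -41.722716 − 8 = -49.722716
θ=284°: x = r cos θ + √(L² − h²) = 10.402642 + 178.192737 = 188.595378
θ=352°: crank pin P = (r cos θ, r sin θ) = (42.581527, -5.984443)
θ=352°: h = r sin θ − e = -5.984443 − 8 = -13.984443
θ=352°: x = r cos θ + √(L² − h²) = 42.581527 + 184.470690 = 227.052217

θ=44°: 214.6343
θ=284°: 188.5954
θ=352°: 227.0522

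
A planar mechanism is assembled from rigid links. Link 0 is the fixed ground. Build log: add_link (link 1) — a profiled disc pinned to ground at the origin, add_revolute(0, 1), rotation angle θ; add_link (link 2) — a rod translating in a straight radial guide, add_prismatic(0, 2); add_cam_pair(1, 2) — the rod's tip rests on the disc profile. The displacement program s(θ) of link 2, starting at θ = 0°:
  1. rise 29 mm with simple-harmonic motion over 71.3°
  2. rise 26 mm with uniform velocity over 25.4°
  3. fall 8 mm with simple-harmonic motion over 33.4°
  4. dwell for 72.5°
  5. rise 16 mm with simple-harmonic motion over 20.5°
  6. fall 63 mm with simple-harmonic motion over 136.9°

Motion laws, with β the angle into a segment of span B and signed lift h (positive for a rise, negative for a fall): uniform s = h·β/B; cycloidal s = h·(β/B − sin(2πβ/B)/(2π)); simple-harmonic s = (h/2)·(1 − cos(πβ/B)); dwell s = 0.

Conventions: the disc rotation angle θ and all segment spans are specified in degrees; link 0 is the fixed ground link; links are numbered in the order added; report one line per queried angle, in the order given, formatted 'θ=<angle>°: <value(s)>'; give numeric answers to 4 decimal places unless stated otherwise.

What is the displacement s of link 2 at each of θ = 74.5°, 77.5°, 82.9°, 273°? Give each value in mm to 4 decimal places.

seg 1 [0°–71.3°] simple-harmonic, h=29: full span → s += 29 → s = 29.0000
seg 2 [71.3°–96.7°] uniform, h=26: θ=74.5° here. β=3.2, B=25.4. 26·3.2/25.4 = 3.2756 → s = 32.2756
seg 2 [71.3°–96.7°] uniform, h=26: θ=77.5° here. β=6.2, B=25.4. 26·6.2/25.4 = 6.3465 → s = 35.3465
seg 2 [71.3°–96.7°] uniform, h=26: θ=82.9° here. β=11.6, B=25.4. 26·11.6/25.4 = 11.8740 → s = 40.8740
seg 2 [71.3°–96.7°] uniform, h=26: full span → s += 26 → s = 55.0000
seg 3 [96.7°–130.1°] simple-harmonic, h=-8: full span → s += -8 → s = 47.0000
seg 4 [130.1°–202.6°] dwell: s stays 47.0000
seg 5 [202.6°–223.1°] simple-harmonic, h=16: full span → s += 16 → s = 63.0000
seg 6 [223.1°–360°] simple-harmonic, h=-63: θ=273° here. β=49.9, B=136.9. -63/2·(1 − cos(π·0.3645)) = -18.4922 → s = 44.5078

θ=74.5°: 32.2756
θ=77.5°: 35.3465
θ=82.9°: 40.8740
θ=273°: 44.5078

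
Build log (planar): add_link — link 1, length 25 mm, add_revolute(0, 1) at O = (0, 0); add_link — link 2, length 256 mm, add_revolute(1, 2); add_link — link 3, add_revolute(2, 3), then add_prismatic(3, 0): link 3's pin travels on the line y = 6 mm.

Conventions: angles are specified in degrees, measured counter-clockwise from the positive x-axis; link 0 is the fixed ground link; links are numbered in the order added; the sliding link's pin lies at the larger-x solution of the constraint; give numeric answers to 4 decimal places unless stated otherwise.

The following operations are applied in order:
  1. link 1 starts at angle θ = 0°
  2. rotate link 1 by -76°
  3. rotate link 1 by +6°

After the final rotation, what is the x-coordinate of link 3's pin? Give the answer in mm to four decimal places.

geometry: r = 25 mm, L = 256 mm, e = 6 mm; θ starts at 0°
rotate link 1 by -76°: θ ← 0° -76° = -76°
rotate link 1 by +6°: θ ← -76° +6° = -70°
crank pin P = (r cos θ, r sin θ) = (8.550504, -23.492316)
h = r sin θ − e = -23.492316 − 6 = -29.492316
x = r cos θ + √(L² − h²) = 8.550504 + 254.295504 = 262.846008

262.8460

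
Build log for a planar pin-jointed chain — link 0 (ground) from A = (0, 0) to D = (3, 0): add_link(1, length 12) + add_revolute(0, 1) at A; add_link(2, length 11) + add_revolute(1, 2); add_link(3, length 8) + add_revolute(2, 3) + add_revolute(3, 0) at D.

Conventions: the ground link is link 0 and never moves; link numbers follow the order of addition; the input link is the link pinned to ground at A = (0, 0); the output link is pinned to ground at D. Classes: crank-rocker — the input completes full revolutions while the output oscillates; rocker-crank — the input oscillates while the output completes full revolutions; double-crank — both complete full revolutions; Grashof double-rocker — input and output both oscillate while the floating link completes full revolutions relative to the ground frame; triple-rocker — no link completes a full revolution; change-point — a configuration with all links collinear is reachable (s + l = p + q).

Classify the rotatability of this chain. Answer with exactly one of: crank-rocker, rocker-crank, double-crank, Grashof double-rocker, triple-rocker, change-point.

lengths: ground=3, input=12, coupler=11, output=8
sorted: s=3 (shortest), l=12 (longest), p+q=19
s + l = 15 vs p + q = 19
s + l < p + q (Grashof) with shortest = ground link → double-crank

double-crank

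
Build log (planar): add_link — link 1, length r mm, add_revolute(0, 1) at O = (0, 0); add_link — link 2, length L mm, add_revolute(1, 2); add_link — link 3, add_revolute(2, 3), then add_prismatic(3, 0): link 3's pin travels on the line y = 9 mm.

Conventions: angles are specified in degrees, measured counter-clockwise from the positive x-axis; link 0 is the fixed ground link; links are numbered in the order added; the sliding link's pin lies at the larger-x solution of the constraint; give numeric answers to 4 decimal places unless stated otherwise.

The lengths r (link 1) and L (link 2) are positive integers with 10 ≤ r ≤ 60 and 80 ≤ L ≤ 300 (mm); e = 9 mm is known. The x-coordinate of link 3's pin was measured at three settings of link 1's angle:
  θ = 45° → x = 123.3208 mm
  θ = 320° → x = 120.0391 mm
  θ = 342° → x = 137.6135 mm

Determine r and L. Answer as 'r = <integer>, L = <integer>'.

constraint per measurement: (x − r cos θ)² + (r sin θ − e)² = L²
subtracting the θ₁ and θ₂ equations cancels the r² and L² terms:
r = (x₁² − x₂²) / (2[(x₁cos θ₁ + e sin θ₁) − (x₂cos θ₂ + e sin θ₂)]) = 54.0002 → r = 54
L² = (x₁ − r cos θ₁)² + (r sin θ₁ − e)² = 8100.0067 → L = 90.0000 → L = 90
check at θ₃=342°: x = 137.6135 (printed 137.6135) ✓

r = 54, L = 90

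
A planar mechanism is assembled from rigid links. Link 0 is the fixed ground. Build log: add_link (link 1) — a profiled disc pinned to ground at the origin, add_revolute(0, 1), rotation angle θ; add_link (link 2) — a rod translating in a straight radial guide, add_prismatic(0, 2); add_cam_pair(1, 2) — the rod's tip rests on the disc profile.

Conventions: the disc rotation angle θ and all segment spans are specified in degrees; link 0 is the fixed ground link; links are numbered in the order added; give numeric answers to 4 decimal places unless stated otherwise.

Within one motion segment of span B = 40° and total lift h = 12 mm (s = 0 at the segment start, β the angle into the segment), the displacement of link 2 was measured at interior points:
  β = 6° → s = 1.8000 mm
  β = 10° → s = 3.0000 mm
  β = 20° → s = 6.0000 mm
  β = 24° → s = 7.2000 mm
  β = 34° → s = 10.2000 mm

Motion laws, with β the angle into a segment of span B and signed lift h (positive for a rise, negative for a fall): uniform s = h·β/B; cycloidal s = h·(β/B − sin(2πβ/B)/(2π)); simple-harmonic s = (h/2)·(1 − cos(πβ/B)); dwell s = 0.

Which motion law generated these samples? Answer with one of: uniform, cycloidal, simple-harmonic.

candidates at β/B = r: uniform s = h·r (linear in β); cycloidal s = h·(r − sin(2πr)/(2π)); simple-harmonic s = (h/2)(1 − cos(πr))
β=6°: printed 1.8000 | uniform 1.8000, cycloidal 0.2549, simple-harmonic 0.6540
β=10°: printed 3.0000 | uniform 3.0000, cycloidal 1.0901, simple-harmonic 1.7574
β=20°: printed 6.0000 | uniform 6.0000, cycloidal 6.0000, simple-harmonic 6.0000
β=24°: printed 7.2000 | uniform 7.2000, cycloidal 8.3226, simple-harmonic 7.8541
β=34°: printed 10.2000 | uniform 10.2000, cycloidal 11.7451, simple-harmonic 11.3460
only one law matches every sample → uniform

uniform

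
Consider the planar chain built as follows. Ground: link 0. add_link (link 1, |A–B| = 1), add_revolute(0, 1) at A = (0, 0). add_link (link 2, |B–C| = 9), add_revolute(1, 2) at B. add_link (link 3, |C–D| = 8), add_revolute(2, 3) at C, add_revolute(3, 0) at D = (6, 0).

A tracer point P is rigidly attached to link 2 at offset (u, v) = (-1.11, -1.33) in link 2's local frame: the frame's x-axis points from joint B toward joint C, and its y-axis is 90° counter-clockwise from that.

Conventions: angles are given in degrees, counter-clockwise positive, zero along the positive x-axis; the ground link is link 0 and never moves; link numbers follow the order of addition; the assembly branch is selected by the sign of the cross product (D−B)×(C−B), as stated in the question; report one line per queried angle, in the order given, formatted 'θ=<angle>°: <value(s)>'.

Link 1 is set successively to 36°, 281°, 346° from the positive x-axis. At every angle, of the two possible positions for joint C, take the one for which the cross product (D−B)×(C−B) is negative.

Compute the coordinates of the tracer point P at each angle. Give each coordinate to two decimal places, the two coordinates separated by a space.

A=(0,0), D=(6.00,0)
θ=36°: B = A + 1.00·(cos36°, sin36°) = (0.8090, 0.5878)
θ=36°: |BD| = 5.2242
θ=36°: circle(B,9.00) ∩ circle(D,8.00): a=4.2391, h=7.9391
θ=36°:   candidates: C₊=(5.9145,7.9995) cross=41.475; C₋=(4.1280,-7.7779) cross=-41.475
θ=36°:   branch - wants cross < 0 → take C=(4.1280,-7.7779) (cross=-41.475)
θ=36°: ex = (C−B)/|BC| = (0.3688,-0.9295); ey = (0.9295,0.3688)
θ=36°: P = B + -1.11·ex + -1.33·ey = (-0.8366,1.1291)
θ=281°: B = A + 1.00·(cos281°, sin281°) = (0.1908, -0.9816)
θ=281°: |BD| = 5.8915
θ=281°: circle(B,9.00) ∩ circle(D,8.00): a=4.3885, h=7.8575
θ=281°:   candidates: C₊=(3.2088,7.4973) cross=46.293; C₋=(5.8272,-7.9981) cross=-46.293
θ=281°:   branch - wants cross < 0 → take C=(5.8272,-7.9981) (cross=-46.293)
θ=281°: ex = (C−B)/|BC| = (0.6263,-0.7796); ey = (0.7796,0.6263)
θ=281°: P = B + -1.11·ex + -1.33·ey = (-1.5412,-0.9492)
θ=346°: B = A + 1.00·(cos346°, sin346°) = (0.9703, -0.2419)
θ=346°: |BD| = 5.0355
θ=346°: circle(B,9.00) ∩ circle(D,8.00): a=4.2058, h=7.9569
θ=346°:   candidates: C₊=(4.7889,7.9078) cross=40.067; C₋=(5.5535,-7.9875) cross=-40.067
θ=346°:   branch - wants cross < 0 → take C=(5.5535,-7.9875) (cross=-40.067)
θ=346°: ex = (C−B)/|BC| = (0.5092,-0.8606); ey = (0.8606,0.5092)
θ=346°: P = B + -1.11·ex + -1.33·ey = (-0.7396,0.0361)

θ=36°: -0.84 1.13
θ=281°: -1.54 -0.95
θ=346°: -0.74 0.04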